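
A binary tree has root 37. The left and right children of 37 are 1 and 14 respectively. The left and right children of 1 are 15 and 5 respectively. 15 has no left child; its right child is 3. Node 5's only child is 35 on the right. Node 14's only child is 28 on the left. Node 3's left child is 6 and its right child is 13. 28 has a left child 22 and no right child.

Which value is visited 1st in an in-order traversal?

15

In-order visits the left subtree, then the node, then the right subtree.
At 37: go left to 1.
  At 1: go left to 15.
    At 15: no left child.
    Visit 15.
    At 15: go right to 3.
      At 3: go left to 6.
        6 is a leaf — visit 6.
      Visit 3.
      At 3: go right to 13.
        13 is a leaf — visit 13.
  Visit 1.
  At 1: go right to 5.
    At 5: no left child.
    Visit 5.
    At 5: go right to 35.
      35 is a leaf — visit 35.
Visit 37.
At 37: go right to 14.
  At 14: go left to 28.
    At 28: go left to 22.
      22 is a leaf — visit 22.
    Visit 28.
    At 28: no right child.
  Visit 14.
  At 14: no right child.
Full in-order sequence: 15, 6, 3, 13, 1, 5, 35, 37, 22, 28, 14.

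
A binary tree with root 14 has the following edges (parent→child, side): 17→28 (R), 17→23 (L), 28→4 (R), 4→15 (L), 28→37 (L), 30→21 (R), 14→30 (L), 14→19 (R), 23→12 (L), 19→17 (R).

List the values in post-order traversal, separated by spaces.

21 30 12 23 37 15 4 28 17 19 14

Post-order visits the left subtree, then the right subtree, then the node.
At 14: go left to 30.
  At 30: no left child.
  At 30: go right to 21.
    21 is a leaf — visit 21.
  Visit 30.
At 14: go right to 19.
  At 19: no left child.
  At 19: go right to 17.
    At 17: go left to 23.
      At 23: go left to 12.
        12 is a leaf — visit 12.
      At 23: no right child.
      Visit 23.
    At 17: go right to 28.
      At 28: go left to 37.
        37 is a leaf — visit 37.
      At 28: go right to 4.
        At 4: go left to 15.
          15 is a leaf — visit 15.
        At 4: no right child.
        Visit 4.
      Visit 28.
    Visit 17.
  Visit 19.
Visit 14.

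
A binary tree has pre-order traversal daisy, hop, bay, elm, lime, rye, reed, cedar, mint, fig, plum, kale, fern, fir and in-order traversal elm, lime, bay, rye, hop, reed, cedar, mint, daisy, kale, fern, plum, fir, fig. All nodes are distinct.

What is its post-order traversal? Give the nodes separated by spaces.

The first element of pre-order is the root; it splits in-order into left and right subtrees.
Root daisy: left subtree has 8 nodes {elm, lime, bay, rye, hop, reed, cedar, mint}, right has 5 {kale, fern, plum, fir, fig}.
  Root hop: left subtree has 4 nodes {elm, lime, bay, rye}, right has 3 {reed, cedar, mint}.
    Root bay: left subtree has 2 nodes {elm, lime}, right has 1 {rye}.
      Root elm: left subtree has 0 nodes { }, right has 1 {lime}.
    Root reed: left subtree has 0 nodes { }, right has 2 {cedar, mint}.
      Root cedar: left subtree has 0 nodes { }, right has 1 {mint}.
  Root fig: left subtree has 4 nodes {kale, fern, plum, fir}, right has 0 { }.
    Root plum: left subtree has 2 nodes {kale, fern}, right has 1 {fir}.
      Root kale: left subtree has 0 nodes { }, right has 1 {fern}.

lime elm rye bay mint cedar reed hop fern kale fir plum fig daisy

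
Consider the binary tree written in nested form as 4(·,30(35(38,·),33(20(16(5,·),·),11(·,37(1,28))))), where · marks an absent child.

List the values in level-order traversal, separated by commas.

4, 30, 35, 33, 38, 20, 11, 16, 37, 5, 1, 28

Level-order visits nodes level by level from the root, left to right within each level.
Level 0: 4
Level 1: 30
Level 2: 35, 33
Level 3: 38, 20, 11
Level 4: 16, 37
Level 5: 5, 1, 28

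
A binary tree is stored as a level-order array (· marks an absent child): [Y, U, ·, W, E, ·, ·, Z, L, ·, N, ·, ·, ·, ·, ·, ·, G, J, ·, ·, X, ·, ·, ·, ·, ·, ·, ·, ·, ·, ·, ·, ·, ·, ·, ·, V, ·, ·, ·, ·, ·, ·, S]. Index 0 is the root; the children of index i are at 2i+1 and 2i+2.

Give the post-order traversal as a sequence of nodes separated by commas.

Post-order visits the left subtree, then the right subtree, then the node.
At Y: go left to U.
  At U: go left to W.
    At W: go left to Z.
      Z is a leaf — visit Z.
    At W: go right to L.
      At L: go left to G.
        G is a leaf — visit G.
      At L: go right to J.
        At J: go left to V.
          V is a leaf — visit V.
        At J: no right child.
        Visit J.
      Visit L.
    Visit W.
  At U: go right to E.
    At E: no left child.
    At E: go right to N.
      At N: go left to X.
        At X: no left child.
        At X: go right to S.
          S is a leaf — visit S.
        Visit X.
      At N: no right child.
      Visit N.
    Visit E.
  Visit U.
At Y: no right child.
Visit Y.

Z, G, V, J, L, W, S, X, N, E, U, Y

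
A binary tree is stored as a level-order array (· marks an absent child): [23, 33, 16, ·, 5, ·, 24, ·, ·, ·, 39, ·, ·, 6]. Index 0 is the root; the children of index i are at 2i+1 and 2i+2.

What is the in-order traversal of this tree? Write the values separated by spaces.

33 5 39 23 16 6 24

In-order visits the left subtree, then the node, then the right subtree.
At 23: go left to 33.
  At 33: no left child.
  Visit 33.
  At 33: go right to 5.
    At 5: no left child.
    Visit 5.
    At 5: go right to 39.
      39 is a leaf — visit 39.
Visit 23.
At 23: go right to 16.
  At 16: no left child.
  Visit 16.
  At 16: go right to 24.
    At 24: go left to 6.
      6 is a leaf — visit 6.
    Visit 24.
    At 24: no right child.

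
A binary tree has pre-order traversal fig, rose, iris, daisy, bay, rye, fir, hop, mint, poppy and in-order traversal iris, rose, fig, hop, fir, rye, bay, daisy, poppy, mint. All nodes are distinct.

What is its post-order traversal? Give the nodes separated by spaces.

iris rose hop fir rye bay poppy mint daisy fig

The first element of pre-order is the root; it splits in-order into left and right subtrees.
Root fig: left subtree has 2 nodes {iris, rose}, right has 7 {hop, fir, rye, bay, daisy, poppy, mint}.
  Root rose: left subtree has 1 node {iris}, right has 0 { }.
  Root daisy: left subtree has 4 nodes {hop, fir, rye, bay}, right has 2 {poppy, mint}.
    Root bay: left subtree has 3 nodes {hop, fir, rye}, right has 0 { }.
      Root rye: left subtree has 2 nodes {hop, fir}, right has 0 { }.
        Root fir: left subtree has 1 node {hop}, right has 0 { }.
    Root mint: left subtree has 1 node {poppy}, right has 0 { }.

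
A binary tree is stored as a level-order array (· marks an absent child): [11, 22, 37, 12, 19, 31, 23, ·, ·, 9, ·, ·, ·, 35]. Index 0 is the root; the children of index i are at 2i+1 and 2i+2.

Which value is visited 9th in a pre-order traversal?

Pre-order visits the node, then its left subtree, then its right subtree.
Visit 11.
At 11: go left to 22.
  Visit 22.
  At 22: go left to 12.
    12 is a leaf — visit 12.
  At 22: go right to 19.
    Visit 19.
    At 19: go left to 9.
      9 is a leaf — visit 9.
    At 19: no right child.
At 11: go right to 37.
  Visit 37.
  At 37: go left to 31.
    31 is a leaf — visit 31.
  At 37: go right to 23.
    Visit 23.
    At 23: go left to 35.
      35 is a leaf — visit 35.
    At 23: no right child.
Full pre-order sequence: 11, 22, 12, 19, 9, 37, 31, 23, 35.

35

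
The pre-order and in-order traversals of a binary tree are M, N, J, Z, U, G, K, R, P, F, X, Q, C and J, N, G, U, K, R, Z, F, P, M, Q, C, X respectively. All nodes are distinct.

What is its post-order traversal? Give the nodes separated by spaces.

J G R K U F P Z N C Q X M

The first element of pre-order is the root; it splits in-order into left and right subtrees.
Root M: left subtree has 9 nodes {J, N, G, U, K, R, Z, F, P}, right has 3 {Q, C, X}.
  Root N: left subtree has 1 node {J}, right has 7 {G, U, K, R, Z, F, P}.
    Root Z: left subtree has 4 nodes {G, U, K, R}, right has 2 {F, P}.
      Root U: left subtree has 1 node {G}, right has 2 {K, R}.
        Root K: left subtree has 0 nodes { }, right has 1 {R}.
      Root P: left subtree has 1 node {F}, right has 0 { }.
  Root X: left subtree has 2 nodes {Q, C}, right has 0 { }.
    Root Q: left subtree has 0 nodes { }, right has 1 {C}.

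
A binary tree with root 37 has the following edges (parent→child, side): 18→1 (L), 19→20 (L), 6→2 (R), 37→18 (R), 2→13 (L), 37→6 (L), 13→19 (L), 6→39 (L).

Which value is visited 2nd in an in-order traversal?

6

In-order visits the left subtree, then the node, then the right subtree.
At 37: go left to 6.
  At 6: go left to 39.
    39 is a leaf — visit 39.
  Visit 6.
  At 6: go right to 2.
    At 2: go left to 13.
      At 13: go left to 19.
        At 19: go left to 20.
          20 is a leaf — visit 20.
        Visit 19.
        At 19: no right child.
      Visit 13.
      At 13: no right child.
    Visit 2.
    At 2: no right child.
Visit 37.
At 37: go right to 18.
  At 18: go left to 1.
    1 is a leaf — visit 1.
  Visit 18.
  At 18: no right child.
Full in-order sequence: 39, 6, 20, 19, 13, 2, 37, 1, 18.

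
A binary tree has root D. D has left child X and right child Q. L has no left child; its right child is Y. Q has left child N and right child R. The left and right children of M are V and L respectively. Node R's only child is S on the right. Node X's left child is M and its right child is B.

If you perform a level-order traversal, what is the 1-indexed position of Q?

3

Level-order visits nodes level by level from the root, left to right within each level.
Level 0: D
Level 1: X, Q
Level 2: M, B, N, R
Level 3: V, L, S
Level 4: Y
Full level-order sequence: D, X, Q, M, B, N, R, V, L, S, Y.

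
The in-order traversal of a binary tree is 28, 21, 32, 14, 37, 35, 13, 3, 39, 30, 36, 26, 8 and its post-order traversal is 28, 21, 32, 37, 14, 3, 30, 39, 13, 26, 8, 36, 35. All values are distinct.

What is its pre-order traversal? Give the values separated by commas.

The last element of post-order is the root; it splits in-order into left and right subtrees.
Root 35: left subtree has 5 nodes {28, 21, 32, 14, 37}, right has 7 {13, 3, 39, 30, 36, 26, 8}.
  Root 14: left subtree has 3 nodes {28, 21, 32}, right has 1 {37}.
    Root 32: left subtree has 2 nodes {28, 21}, right has 0 { }.
      Root 21: left subtree has 1 node {28}, right has 0 { }.
  Root 36: left subtree has 4 nodes {13, 3, 39, 30}, right has 2 {26, 8}.
    Root 13: left subtree has 0 nodes { }, right has 3 {3, 39, 30}.
      Root 39: left subtree has 1 node {3}, right has 1 {30}.
    Root 8: left subtree has 1 node {26}, right has 0 { }.

35, 14, 32, 21, 28, 37, 36, 13, 39, 3, 30, 8, 26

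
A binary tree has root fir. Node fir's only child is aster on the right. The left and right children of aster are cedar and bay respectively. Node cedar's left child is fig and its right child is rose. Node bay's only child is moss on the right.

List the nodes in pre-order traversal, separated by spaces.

fir aster cedar fig rose bay moss

Pre-order visits the node, then its left subtree, then its right subtree.
Visit fir.
At fir: no left child.
At fir: go right to aster.
  Visit aster.
  At aster: go left to cedar.
    Visit cedar.
    At cedar: go left to fig.
      fig is a leaf — visit fig.
    At cedar: go right to rose.
      rose is a leaf — visit rose.
  At aster: go right to bay.
    Visit bay.
    At bay: no left child.
    At bay: go right to moss.
      moss is a leaf — visit moss.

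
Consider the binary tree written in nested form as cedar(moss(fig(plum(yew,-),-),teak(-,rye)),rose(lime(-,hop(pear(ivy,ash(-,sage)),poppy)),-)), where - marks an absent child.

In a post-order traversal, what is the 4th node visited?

rye

Post-order visits the left subtree, then the right subtree, then the node.
At cedar: go left to moss.
  At moss: go left to fig.
    At fig: go left to plum.
      At plum: go left to yew.
        yew is a leaf — visit yew.
      At plum: no right child.
      Visit plum.
    At fig: no right child.
    Visit fig.
  At moss: go right to teak.
    At teak: no left child.
    At teak: go right to rye.
      rye is a leaf — visit rye.
    Visit teak.
  Visit moss.
At cedar: go right to rose.
  At rose: go left to lime.
    At lime: no left child.
    At lime: go right to hop.
      At hop: go left to pear.
        At pear: go left to ivy.
          ivy is a leaf — visit ivy.
        At pear: go right to ash.
          At ash: no left child.
          At ash: go right to sage.
            sage is a leaf — visit sage.
          Visit ash.
        Visit pear.
      At hop: go right to poppy.
        poppy is a leaf — visit poppy.
      Visit hop.
    Visit lime.
  At rose: no right child.
  Visit rose.
Visit cedar.
Full post-order sequence: yew, plum, fig, rye, teak, moss, ivy, sage, ash, pear, poppy, hop, lime, rose, cedar.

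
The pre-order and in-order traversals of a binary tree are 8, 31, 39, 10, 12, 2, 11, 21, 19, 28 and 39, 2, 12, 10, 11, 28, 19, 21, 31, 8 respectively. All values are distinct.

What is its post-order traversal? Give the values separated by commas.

2, 12, 28, 19, 21, 11, 10, 39, 31, 8

The first element of pre-order is the root; it splits in-order into left and right subtrees.
Root 8: left subtree has 9 nodes {39, 2, 12, 10, 11, 28, 19, 21, 31}, right has 0 { }.
  Root 31: left subtree has 8 nodes {39, 2, 12, 10, 11, 28, 19, 21}, right has 0 { }.
    Root 39: left subtree has 0 nodes { }, right has 7 {2, 12, 10, 11, 28, 19, 21}.
      Root 10: left subtree has 2 nodes {2, 12}, right has 4 {11, 28, 19, 21}.
        Root 12: left subtree has 1 node {2}, right has 0 { }.
        Root 11: left subtree has 0 nodes { }, right has 3 {28, 19, 21}.
          Root 21: left subtree has 2 nodes {28, 19}, right has 0 { }.
            Root 19: left subtree has 1 node {28}, right has 0 { }.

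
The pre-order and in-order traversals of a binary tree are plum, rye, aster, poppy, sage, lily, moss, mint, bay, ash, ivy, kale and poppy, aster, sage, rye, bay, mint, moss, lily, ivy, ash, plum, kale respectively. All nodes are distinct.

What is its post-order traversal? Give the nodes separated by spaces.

The first element of pre-order is the root; it splits in-order into left and right subtrees.
Root plum: left subtree has 10 nodes {poppy, aster, sage, rye, bay, mint, moss, lily, ivy, ash}, right has 1 {kale}.
  Root rye: left subtree has 3 nodes {poppy, aster, sage}, right has 6 {bay, mint, moss, lily, ivy, ash}.
    Root aster: left subtree has 1 node {poppy}, right has 1 {sage}.
    Root lily: left subtree has 3 nodes {bay, mint, moss}, right has 2 {ivy, ash}.
      Root moss: left subtree has 2 nodes {bay, mint}, right has 0 { }.
        Root mint: left subtree has 1 node {bay}, right has 0 { }.
      Root ash: left subtree has 1 node {ivy}, right has 0 { }.

poppy sage aster bay mint moss ivy ash lily rye kale plum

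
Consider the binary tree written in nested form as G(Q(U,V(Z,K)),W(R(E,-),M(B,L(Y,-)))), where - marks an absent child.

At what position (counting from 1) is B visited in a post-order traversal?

Post-order visits the left subtree, then the right subtree, then the node.
At G: go left to Q.
  At Q: go left to U.
    U is a leaf — visit U.
  At Q: go right to V.
    At V: go left to Z.
      Z is a leaf — visit Z.
    At V: go right to K.
      K is a leaf — visit K.
    Visit V.
  Visit Q.
At G: go right to W.
  At W: go left to R.
    At R: go left to E.
      E is a leaf — visit E.
    At R: no right child.
    Visit R.
  At W: go right to M.
    At M: go left to B.
      B is a leaf — visit B.
    At M: go right to L.
      At L: go left to Y.
        Y is a leaf — visit Y.
      At L: no right child.
      Visit L.
    Visit M.
  Visit W.
Visit G.
Full post-order sequence: U, Z, K, V, Q, E, R, B, Y, L, M, W, G.

8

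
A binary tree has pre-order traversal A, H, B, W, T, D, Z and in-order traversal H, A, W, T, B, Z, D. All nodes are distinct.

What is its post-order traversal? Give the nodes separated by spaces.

H T W Z D B A

The first element of pre-order is the root; it splits in-order into left and right subtrees.
Root A: left subtree has 1 node {H}, right has 5 {W, T, B, Z, D}.
  Root B: left subtree has 2 nodes {W, T}, right has 2 {Z, D}.
    Root W: left subtree has 0 nodes { }, right has 1 {T}.
    Root D: left subtree has 1 node {Z}, right has 0 { }.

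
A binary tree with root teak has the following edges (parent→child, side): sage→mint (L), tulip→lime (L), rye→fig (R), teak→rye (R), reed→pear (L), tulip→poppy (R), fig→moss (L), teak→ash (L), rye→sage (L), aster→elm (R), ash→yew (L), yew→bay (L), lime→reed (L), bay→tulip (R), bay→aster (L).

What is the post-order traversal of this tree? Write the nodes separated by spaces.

elm aster pear reed lime poppy tulip bay yew ash mint sage moss fig rye teak

Post-order visits the left subtree, then the right subtree, then the node.
At teak: go left to ash.
  At ash: go left to yew.
    At yew: go left to bay.
      At bay: go left to aster.
        At aster: no left child.
        At aster: go right to elm.
          elm is a leaf — visit elm.
        Visit aster.
      At bay: go right to tulip.
        At tulip: go left to lime.
          At lime: go left to reed.
            At reed: go left to pear.
              pear is a leaf — visit pear.
            At reed: no right child.
            Visit reed.
          At lime: no right child.
          Visit lime.
        At tulip: go right to poppy.
          poppy is a leaf — visit poppy.
        Visit tulip.
      Visit bay.
    At yew: no right child.
    Visit yew.
  At ash: no right child.
  Visit ash.
At teak: go right to rye.
  At rye: go left to sage.
    At sage: go left to mint.
      mint is a leaf — visit mint.
    At sage: no right child.
    Visit sage.
  At rye: go right to fig.
    At fig: go left to moss.
      moss is a leaf — visit moss.
    At fig: no right child.
    Visit fig.
  Visit rye.
Visit teak.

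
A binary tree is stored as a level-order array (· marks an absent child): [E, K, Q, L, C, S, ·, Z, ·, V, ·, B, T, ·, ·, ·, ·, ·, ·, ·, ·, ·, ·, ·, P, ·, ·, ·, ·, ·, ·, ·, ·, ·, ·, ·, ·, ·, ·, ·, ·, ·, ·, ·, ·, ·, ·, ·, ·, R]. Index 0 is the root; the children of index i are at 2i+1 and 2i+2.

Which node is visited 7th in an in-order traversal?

In-order visits the left subtree, then the node, then the right subtree.
At E: go left to K.
  At K: go left to L.
    At L: go left to Z.
      Z is a leaf — visit Z.
    Visit L.
    At L: no right child.
  Visit K.
  At K: go right to C.
    At C: go left to V.
      V is a leaf — visit V.
    Visit C.
    At C: no right child.
Visit E.
At E: go right to Q.
  At Q: go left to S.
    At S: go left to B.
      At B: no left child.
      Visit B.
      At B: go right to P.
        At P: go left to R.
          R is a leaf — visit R.
        Visit P.
        At P: no right child.
    Visit S.
    At S: go right to T.
      T is a leaf — visit T.
  Visit Q.
  At Q: no right child.
Full in-order sequence: Z, L, K, V, C, E, B, R, P, S, T, Q.

B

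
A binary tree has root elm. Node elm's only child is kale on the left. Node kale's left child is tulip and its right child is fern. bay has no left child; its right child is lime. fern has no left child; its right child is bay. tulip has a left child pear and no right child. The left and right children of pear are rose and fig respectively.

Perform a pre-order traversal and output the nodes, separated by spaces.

Pre-order visits the node, then its left subtree, then its right subtree.
Visit elm.
At elm: go left to kale.
  Visit kale.
  At kale: go left to tulip.
    Visit tulip.
    At tulip: go left to pear.
      Visit pear.
      At pear: go left to rose.
        rose is a leaf — visit rose.
      At pear: go right to fig.
        fig is a leaf — visit fig.
    At tulip: no right child.
  At kale: go right to fern.
    Visit fern.
    At fern: no left child.
    At fern: go right to bay.
      Visit bay.
      At bay: no left child.
      At bay: go right to lime.
        lime is a leaf — visit lime.
At elm: no right child.

elm kale tulip pear rose fig fern bay lime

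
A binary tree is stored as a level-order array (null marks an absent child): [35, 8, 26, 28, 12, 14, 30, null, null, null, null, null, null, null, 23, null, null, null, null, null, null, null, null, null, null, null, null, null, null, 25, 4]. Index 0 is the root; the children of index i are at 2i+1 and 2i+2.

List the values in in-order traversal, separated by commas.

In-order visits the left subtree, then the node, then the right subtree.
At 35: go left to 8.
  At 8: go left to 28.
    28 is a leaf — visit 28.
  Visit 8.
  At 8: go right to 12.
    12 is a leaf — visit 12.
Visit 35.
At 35: go right to 26.
  At 26: go left to 14.
    14 is a leaf — visit 14.
  Visit 26.
  At 26: go right to 30.
    At 30: no left child.
    Visit 30.
    At 30: go right to 23.
      At 23: go left to 25.
        25 is a leaf — visit 25.
      Visit 23.
      At 23: go right to 4.
        4 is a leaf — visit 4.

28, 8, 12, 35, 14, 26, 30, 25, 23, 4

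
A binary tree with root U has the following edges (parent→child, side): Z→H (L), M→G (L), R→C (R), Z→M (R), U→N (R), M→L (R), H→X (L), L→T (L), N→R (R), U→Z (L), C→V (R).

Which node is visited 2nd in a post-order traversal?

Post-order visits the left subtree, then the right subtree, then the node.
At U: go left to Z.
  At Z: go left to H.
    At H: go left to X.
      X is a leaf — visit X.
    At H: no right child.
    Visit H.
  At Z: go right to M.
    At M: go left to G.
      G is a leaf — visit G.
    At M: go right to L.
      At L: go left to T.
        T is a leaf — visit T.
      At L: no right child.
      Visit L.
    Visit M.
  Visit Z.
At U: go right to N.
  At N: no left child.
  At N: go right to R.
    At R: no left child.
    At R: go right to C.
      At C: no left child.
      At C: go right to V.
        V is a leaf — visit V.
      Visit C.
    Visit R.
  Visit N.
Visit U.
Full post-order sequence: X, H, G, T, L, M, Z, V, C, R, N, U.

H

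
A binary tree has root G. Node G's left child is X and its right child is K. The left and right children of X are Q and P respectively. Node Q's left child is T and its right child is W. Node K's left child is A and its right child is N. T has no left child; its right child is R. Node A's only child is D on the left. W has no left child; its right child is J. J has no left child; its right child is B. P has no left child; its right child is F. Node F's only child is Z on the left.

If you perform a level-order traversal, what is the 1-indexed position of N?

7

Level-order visits nodes level by level from the root, left to right within each level.
Level 0: G
Level 1: X, K
Level 2: Q, P, A, N
Level 3: T, W, F, D
Level 4: R, J, Z
Level 5: B
Full level-order sequence: G, X, K, Q, P, A, N, T, W, F, D, R, J, Z, B.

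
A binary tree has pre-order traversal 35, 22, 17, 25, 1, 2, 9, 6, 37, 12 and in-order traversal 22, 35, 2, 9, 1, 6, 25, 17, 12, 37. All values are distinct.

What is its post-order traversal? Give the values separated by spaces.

22 9 2 6 1 25 12 37 17 35

The first element of pre-order is the root; it splits in-order into left and right subtrees.
Root 35: left subtree has 1 node {22}, right has 8 {2, 9, 1, 6, 25, 17, 12, 37}.
  Root 17: left subtree has 5 nodes {2, 9, 1, 6, 25}, right has 2 {12, 37}.
    Root 25: left subtree has 4 nodes {2, 9, 1, 6}, right has 0 { }.
      Root 1: left subtree has 2 nodes {2, 9}, right has 1 {6}.
        Root 2: left subtree has 0 nodes { }, right has 1 {9}.
    Root 37: left subtree has 1 node {12}, right has 0 { }.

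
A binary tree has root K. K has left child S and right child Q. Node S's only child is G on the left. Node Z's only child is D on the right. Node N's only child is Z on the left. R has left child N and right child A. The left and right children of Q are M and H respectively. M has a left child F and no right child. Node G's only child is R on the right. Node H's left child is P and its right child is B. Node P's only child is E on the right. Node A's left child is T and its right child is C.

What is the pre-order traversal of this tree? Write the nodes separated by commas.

Pre-order visits the node, then its left subtree, then its right subtree.
Visit K.
At K: go left to S.
  Visit S.
  At S: go left to G.
    Visit G.
    At G: no left child.
    At G: go right to R.
      Visit R.
      At R: go left to N.
        Visit N.
        At N: go left to Z.
          Visit Z.
          At Z: no left child.
          At Z: go right to D.
            D is a leaf — visit D.
        At N: no right child.
      At R: go right to A.
        Visit A.
        At A: go left to T.
          T is a leaf — visit T.
        At A: go right to C.
          C is a leaf — visit C.
  At S: no right child.
At K: go right to Q.
  Visit Q.
  At Q: go left to M.
    Visit M.
    At M: go left to F.
      F is a leaf — visit F.
    At M: no right child.
  At Q: go right to H.
    Visit H.
    At H: go left to P.
      Visit P.
      At P: no left child.
      At P: go right to E.
        E is a leaf — visit E.
    At H: go right to B.
      B is a leaf — visit B.

K, S, G, R, N, Z, D, A, T, C, Q, M, F, H, P, E, B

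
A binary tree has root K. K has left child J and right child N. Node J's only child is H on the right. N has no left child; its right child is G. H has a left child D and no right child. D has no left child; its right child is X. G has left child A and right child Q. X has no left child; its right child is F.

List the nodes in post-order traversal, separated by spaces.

F X D H J A Q G N K

Post-order visits the left subtree, then the right subtree, then the node.
At K: go left to J.
  At J: no left child.
  At J: go right to H.
    At H: go left to D.
      At D: no left child.
      At D: go right to X.
        At X: no left child.
        At X: go right to F.
          F is a leaf — visit F.
        Visit X.
      Visit D.
    At H: no right child.
    Visit H.
  Visit J.
At K: go right to N.
  At N: no left child.
  At N: go right to G.
    At G: go left to A.
      A is a leaf — visit A.
    At G: go right to Q.
      Q is a leaf — visit Q.
    Visit G.
  Visit N.
Visit K.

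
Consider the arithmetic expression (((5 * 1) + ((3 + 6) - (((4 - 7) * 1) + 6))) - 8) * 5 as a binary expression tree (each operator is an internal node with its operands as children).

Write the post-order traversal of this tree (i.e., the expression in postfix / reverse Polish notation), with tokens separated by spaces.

Post-order on an expression tree gives postfix notation: for each operator, emit left operand, right operand, then the operator.

5 1 * 3 6 + 4 7 - 1 * 6 + - + 8 - 5 *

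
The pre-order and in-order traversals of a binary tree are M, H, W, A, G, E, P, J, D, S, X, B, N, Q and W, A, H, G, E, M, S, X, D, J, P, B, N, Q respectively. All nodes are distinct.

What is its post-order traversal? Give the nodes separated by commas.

A, W, E, G, H, X, S, D, J, Q, N, B, P, M

The first element of pre-order is the root; it splits in-order into left and right subtrees.
Root M: left subtree has 5 nodes {W, A, H, G, E}, right has 8 {S, X, D, J, P, B, N, Q}.
  Root H: left subtree has 2 nodes {W, A}, right has 2 {G, E}.
    Root W: left subtree has 0 nodes { }, right has 1 {A}.
    Root G: left subtree has 0 nodes { }, right has 1 {E}.
  Root P: left subtree has 4 nodes {S, X, D, J}, right has 3 {B, N, Q}.
    Root J: left subtree has 3 nodes {S, X, D}, right has 0 { }.
      Root D: left subtree has 2 nodes {S, X}, right has 0 { }.
        Root S: left subtree has 0 nodes { }, right has 1 {X}.
    Root B: left subtree has 0 nodes { }, right has 2 {N, Q}.
      Root N: left subtree has 0 nodes { }, right has 1 {Q}.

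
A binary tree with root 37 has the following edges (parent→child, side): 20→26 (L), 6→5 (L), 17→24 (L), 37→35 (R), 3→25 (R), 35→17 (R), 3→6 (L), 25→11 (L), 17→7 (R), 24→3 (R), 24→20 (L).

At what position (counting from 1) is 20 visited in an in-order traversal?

In-order visits the left subtree, then the node, then the right subtree.
At 37: no left child.
Visit 37.
At 37: go right to 35.
  At 35: no left child.
  Visit 35.
  At 35: go right to 17.
    At 17: go left to 24.
      At 24: go left to 20.
        At 20: go left to 26.
          26 is a leaf — visit 26.
        Visit 20.
        At 20: no right child.
      Visit 24.
      At 24: go right to 3.
        At 3: go left to 6.
          At 6: go left to 5.
            5 is a leaf — visit 5.
          Visit 6.
          At 6: no right child.
        Visit 3.
        At 3: go right to 25.
          At 25: go left to 11.
            11 is a leaf — visit 11.
          Visit 25.
          At 25: no right child.
    Visit 17.
    At 17: go right to 7.
      7 is a leaf — visit 7.
Full in-order sequence: 37, 35, 26, 20, 24, 5, 6, 3, 11, 25, 17, 7.

4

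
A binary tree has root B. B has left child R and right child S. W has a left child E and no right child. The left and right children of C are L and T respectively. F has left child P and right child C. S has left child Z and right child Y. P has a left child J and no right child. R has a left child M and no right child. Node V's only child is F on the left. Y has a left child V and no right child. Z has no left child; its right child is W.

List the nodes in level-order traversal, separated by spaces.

Level-order visits nodes level by level from the root, left to right within each level.
Level 0: B
Level 1: R, S
Level 2: M, Z, Y
Level 3: W, V
Level 4: E, F
Level 5: P, C
Level 6: J, L, T

B R S M Z Y W V E F P C J L T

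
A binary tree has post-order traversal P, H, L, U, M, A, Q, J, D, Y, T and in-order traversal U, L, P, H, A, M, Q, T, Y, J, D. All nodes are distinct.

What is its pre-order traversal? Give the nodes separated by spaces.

The last element of post-order is the root; it splits in-order into left and right subtrees.
Root T: left subtree has 7 nodes {U, L, P, H, A, M, Q}, right has 3 {Y, J, D}.
  Root Q: left subtree has 6 nodes {U, L, P, H, A, M}, right has 0 { }.
    Root A: left subtree has 4 nodes {U, L, P, H}, right has 1 {M}.
      Root U: left subtree has 0 nodes { }, right has 3 {L, P, H}.
        Root L: left subtree has 0 nodes { }, right has 2 {P, H}.
          Root H: left subtree has 1 node {P}, right has 0 { }.
  Root Y: left subtree has 0 nodes { }, right has 2 {J, D}.
    Root D: left subtree has 1 node {J}, right has 0 { }.

T Q A U L H P M Y D J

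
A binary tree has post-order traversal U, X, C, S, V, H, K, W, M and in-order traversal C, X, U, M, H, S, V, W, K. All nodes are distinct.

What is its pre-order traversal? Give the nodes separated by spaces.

M C X U W H V S K

The last element of post-order is the root; it splits in-order into left and right subtrees.
Root M: left subtree has 3 nodes {C, X, U}, right has 5 {H, S, V, W, K}.
  Root C: left subtree has 0 nodes { }, right has 2 {X, U}.
    Root X: left subtree has 0 nodes { }, right has 1 {U}.
  Root W: left subtree has 3 nodes {H, S, V}, right has 1 {K}.
    Root H: left subtree has 0 nodes { }, right has 2 {S, V}.
      Root V: left subtree has 1 node {S}, right has 0 { }.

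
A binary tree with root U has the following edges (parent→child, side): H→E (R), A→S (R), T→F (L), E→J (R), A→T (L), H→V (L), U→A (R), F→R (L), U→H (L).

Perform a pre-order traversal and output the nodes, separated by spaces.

Pre-order visits the node, then its left subtree, then its right subtree.
Visit U.
At U: go left to H.
  Visit H.
  At H: go left to V.
    V is a leaf — visit V.
  At H: go right to E.
    Visit E.
    At E: no left child.
    At E: go right to J.
      J is a leaf — visit J.
At U: go right to A.
  Visit A.
  At A: go left to T.
    Visit T.
    At T: go left to F.
      Visit F.
      At F: go left to R.
        R is a leaf — visit R.
      At F: no right child.
    At T: no right child.
  At A: go right to S.
    S is a leaf — visit S.

U H V E J A T F R S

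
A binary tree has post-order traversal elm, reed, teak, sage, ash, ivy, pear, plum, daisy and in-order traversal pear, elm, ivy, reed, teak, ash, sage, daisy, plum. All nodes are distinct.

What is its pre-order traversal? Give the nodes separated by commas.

daisy, pear, ivy, elm, ash, teak, reed, sage, plum

The last element of post-order is the root; it splits in-order into left and right subtrees.
Root daisy: left subtree has 7 nodes {pear, elm, ivy, reed, teak, ash, sage}, right has 1 {plum}.
  Root pear: left subtree has 0 nodes { }, right has 6 {elm, ivy, reed, teak, ash, sage}.
    Root ivy: left subtree has 1 node {elm}, right has 4 {reed, teak, ash, sage}.
      Root ash: left subtree has 2 nodes {reed, teak}, right has 1 {sage}.
        Root teak: left subtree has 1 node {reed}, right has 0 { }.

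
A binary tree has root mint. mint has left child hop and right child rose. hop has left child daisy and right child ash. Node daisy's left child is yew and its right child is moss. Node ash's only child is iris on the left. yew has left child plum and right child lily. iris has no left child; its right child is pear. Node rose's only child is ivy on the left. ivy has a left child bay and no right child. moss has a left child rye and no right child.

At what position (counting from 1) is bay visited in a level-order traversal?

Level-order visits nodes level by level from the root, left to right within each level.
Level 0: mint
Level 1: hop, rose
Level 2: daisy, ash, ivy
Level 3: yew, moss, iris, bay
Level 4: plum, lily, rye, pear
Full level-order sequence: mint, hop, rose, daisy, ash, ivy, yew, moss, iris, bay, plum, lily, rye, pear.

10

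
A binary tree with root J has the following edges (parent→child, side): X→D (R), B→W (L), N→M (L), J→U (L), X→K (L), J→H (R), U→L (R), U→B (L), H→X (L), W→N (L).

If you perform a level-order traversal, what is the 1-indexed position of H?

3

Level-order visits nodes level by level from the root, left to right within each level.
Level 0: J
Level 1: U, H
Level 2: B, L, X
Level 3: W, K, D
Level 4: N
Level 5: M
Full level-order sequence: J, U, H, B, L, X, W, K, D, N, M.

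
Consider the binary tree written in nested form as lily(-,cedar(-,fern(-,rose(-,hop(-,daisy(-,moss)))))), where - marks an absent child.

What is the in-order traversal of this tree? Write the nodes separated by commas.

lily, cedar, fern, rose, hop, daisy, moss

In-order visits the left subtree, then the node, then the right subtree.
At lily: no left child.
Visit lily.
At lily: go right to cedar.
  At cedar: no left child.
  Visit cedar.
  At cedar: go right to fern.
    At fern: no left child.
    Visit fern.
    At fern: go right to rose.
      At rose: no left child.
      Visit rose.
      At rose: go right to hop.
        At hop: no left child.
        Visit hop.
        At hop: go right to daisy.
          At daisy: no left child.
          Visit daisy.
          At daisy: go right to moss.
            moss is a leaf — visit moss.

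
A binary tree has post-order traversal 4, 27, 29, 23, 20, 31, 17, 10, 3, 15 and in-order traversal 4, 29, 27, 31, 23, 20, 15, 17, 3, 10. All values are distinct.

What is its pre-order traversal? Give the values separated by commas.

15, 31, 29, 4, 27, 20, 23, 3, 17, 10

The last element of post-order is the root; it splits in-order into left and right subtrees.
Root 15: left subtree has 6 nodes {4, 29, 27, 31, 23, 20}, right has 3 {17, 3, 10}.
  Root 31: left subtree has 3 nodes {4, 29, 27}, right has 2 {23, 20}.
    Root 29: left subtree has 1 node {4}, right has 1 {27}.
    Root 20: left subtree has 1 node {23}, right has 0 { }.
  Root 3: left subtree has 1 node {17}, right has 1 {10}.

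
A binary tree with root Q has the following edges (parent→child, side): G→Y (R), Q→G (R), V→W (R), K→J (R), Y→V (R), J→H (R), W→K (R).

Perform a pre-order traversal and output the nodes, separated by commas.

Pre-order visits the node, then its left subtree, then its right subtree.
Visit Q.
At Q: no left child.
At Q: go right to G.
  Visit G.
  At G: no left child.
  At G: go right to Y.
    Visit Y.
    At Y: no left child.
    At Y: go right to V.
      Visit V.
      At V: no left child.
      At V: go right to W.
        Visit W.
        At W: no left child.
        At W: go right to K.
          Visit K.
          At K: no left child.
          At K: go right to J.
            Visit J.
            At J: no left child.
            At J: go right to H.
              H is a leaf — visit H.

Q, G, Y, V, W, K, J, H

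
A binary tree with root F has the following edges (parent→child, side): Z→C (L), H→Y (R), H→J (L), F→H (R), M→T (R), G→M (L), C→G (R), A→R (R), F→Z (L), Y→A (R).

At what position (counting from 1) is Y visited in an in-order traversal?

In-order visits the left subtree, then the node, then the right subtree.
At F: go left to Z.
  At Z: go left to C.
    At C: no left child.
    Visit C.
    At C: go right to G.
      At G: go left to M.
        At M: no left child.
        Visit M.
        At M: go right to T.
          T is a leaf — visit T.
      Visit G.
      At G: no right child.
  Visit Z.
  At Z: no right child.
Visit F.
At F: go right to H.
  At H: go left to J.
    J is a leaf — visit J.
  Visit H.
  At H: go right to Y.
    At Y: no left child.
    Visit Y.
    At Y: go right to A.
      At A: no left child.
      Visit A.
      At A: go right to R.
        R is a leaf — visit R.
Full in-order sequence: C, M, T, G, Z, F, J, H, Y, A, R.

9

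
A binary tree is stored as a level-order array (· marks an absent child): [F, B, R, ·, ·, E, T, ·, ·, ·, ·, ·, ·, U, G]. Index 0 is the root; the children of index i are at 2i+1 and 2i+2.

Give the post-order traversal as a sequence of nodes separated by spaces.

Post-order visits the left subtree, then the right subtree, then the node.
At F: go left to B.
  B is a leaf — visit B.
At F: go right to R.
  At R: go left to E.
    E is a leaf — visit E.
  At R: go right to T.
    At T: go left to U.
      U is a leaf — visit U.
    At T: go right to G.
      G is a leaf — visit G.
    Visit T.
  Visit R.
Visit F.

B E U G T R F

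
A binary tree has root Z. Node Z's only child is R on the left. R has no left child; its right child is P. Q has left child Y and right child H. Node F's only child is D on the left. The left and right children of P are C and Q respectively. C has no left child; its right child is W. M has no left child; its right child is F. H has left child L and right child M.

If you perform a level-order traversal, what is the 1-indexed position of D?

Level-order visits nodes level by level from the root, left to right within each level.
Level 0: Z
Level 1: R
Level 2: P
Level 3: C, Q
Level 4: W, Y, H
Level 5: L, M
Level 6: F
Level 7: D
Full level-order sequence: Z, R, P, C, Q, W, Y, H, L, M, F, D.

12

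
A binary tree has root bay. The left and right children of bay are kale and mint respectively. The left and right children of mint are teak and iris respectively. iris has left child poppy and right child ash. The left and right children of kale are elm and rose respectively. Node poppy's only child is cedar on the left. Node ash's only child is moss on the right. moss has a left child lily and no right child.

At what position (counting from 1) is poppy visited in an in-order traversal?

In-order visits the left subtree, then the node, then the right subtree.
At bay: go left to kale.
  At kale: go left to elm.
    elm is a leaf — visit elm.
  Visit kale.
  At kale: go right to rose.
    rose is a leaf — visit rose.
Visit bay.
At bay: go right to mint.
  At mint: go left to teak.
    teak is a leaf — visit teak.
  Visit mint.
  At mint: go right to iris.
    At iris: go left to poppy.
      At poppy: go left to cedar.
        cedar is a leaf — visit cedar.
      Visit poppy.
      At poppy: no right child.
    Visit iris.
    At iris: go right to ash.
      At ash: no left child.
      Visit ash.
      At ash: go right to moss.
        At moss: go left to lily.
          lily is a leaf — visit lily.
        Visit moss.
        At moss: no right child.
Full in-order sequence: elm, kale, rose, bay, teak, mint, cedar, poppy, iris, ash, lily, moss.

8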